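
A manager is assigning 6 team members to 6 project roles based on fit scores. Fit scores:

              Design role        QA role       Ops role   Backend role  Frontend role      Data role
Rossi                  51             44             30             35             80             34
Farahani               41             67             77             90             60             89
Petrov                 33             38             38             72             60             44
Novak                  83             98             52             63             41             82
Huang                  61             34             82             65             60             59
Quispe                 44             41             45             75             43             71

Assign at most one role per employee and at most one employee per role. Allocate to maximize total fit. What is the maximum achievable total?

Maximum total: 465 pts

Optimal: Rossi→Frontend role (80 pts), Farahani→Data role (89 pts), Petrov→Backend role (72 pts), Novak→QA role (98 pts), Huang→Ops role (82 pts), Quispe→Design role (44 pts) — total 80+89+72+98+82+44 = 465 pts.
Max-entry greedy (repeatedly take the single best remaining cell) gives 454 pts, worse by 11.
Next-best assignment: Rossi→Frontend role, Farahani→Ops role, Petrov→Backend role, Novak→QA role, Huang→Design role, Quispe→Data role = 459 pts.
Swapping Farahani↔Huang (Farahani→Ops role 77 pts, Huang→Data role 59 pts) loses 35.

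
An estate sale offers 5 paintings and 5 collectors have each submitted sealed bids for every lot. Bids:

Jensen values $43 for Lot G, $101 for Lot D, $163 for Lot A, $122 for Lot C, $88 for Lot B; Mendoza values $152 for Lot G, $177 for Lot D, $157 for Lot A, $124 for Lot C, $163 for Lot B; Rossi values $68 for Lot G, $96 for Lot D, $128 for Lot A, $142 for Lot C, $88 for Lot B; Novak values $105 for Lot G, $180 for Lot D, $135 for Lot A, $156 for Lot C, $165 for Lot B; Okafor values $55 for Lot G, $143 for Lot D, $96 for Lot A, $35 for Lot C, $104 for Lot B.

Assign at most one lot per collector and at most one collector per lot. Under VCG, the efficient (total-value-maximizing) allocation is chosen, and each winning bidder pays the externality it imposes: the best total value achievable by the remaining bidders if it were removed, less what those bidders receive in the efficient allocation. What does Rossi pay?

Efficient allocation: Jensen→Lot A ($163), Mendoza→Lot G ($152), Rossi→Lot C ($142), Novak→Lot B ($165), Okafor→Lot D ($143); total welfare W = $765.
Rossi receives Lot C at value $142, so the others get W − 142 = $623.
Without Rossi: best allocation of the remaining 4 bidders over all 5 lots is Jensen→Lot A ($163), Mendoza→Lot B ($163), Novak→Lot C ($156), Okafor→Lot D ($143), total $625.
VCG payment = (others' best without Rossi) − (others' welfare with Rossi) = 625 − 623 = $2.

Rossi pays $2.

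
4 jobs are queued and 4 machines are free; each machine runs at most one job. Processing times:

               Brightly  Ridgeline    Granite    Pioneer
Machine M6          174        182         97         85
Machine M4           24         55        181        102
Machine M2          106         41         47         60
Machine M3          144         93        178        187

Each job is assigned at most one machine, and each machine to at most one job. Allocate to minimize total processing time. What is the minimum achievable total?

Optimal: Brightly→Machine M4 (24 min), Ridgeline→Machine M3 (93 min), Granite→Machine M2 (47 min), Pioneer→Machine M6 (85 min) — total 24+93+47+85 = 249 min.
Min-entry greedy (repeatedly take the single cheapest remaining cell) gives 328 min, worse by 79.
Swapping Pioneer↔Brightly (Pioneer→Machine M4 102 min, Brightly→Machine M6 174 min) adds 167.

Minimum total: 249 min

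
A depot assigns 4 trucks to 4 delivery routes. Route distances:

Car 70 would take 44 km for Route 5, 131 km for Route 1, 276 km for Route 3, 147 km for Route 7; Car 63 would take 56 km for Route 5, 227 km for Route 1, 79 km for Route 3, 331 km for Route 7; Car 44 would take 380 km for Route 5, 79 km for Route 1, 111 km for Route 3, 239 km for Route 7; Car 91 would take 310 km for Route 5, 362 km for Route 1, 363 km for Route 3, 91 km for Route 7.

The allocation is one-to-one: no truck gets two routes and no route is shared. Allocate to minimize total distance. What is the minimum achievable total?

Min total: 293 km

Optimal: Car 70→Route 5 (44 km), Car 63→Route 3 (79 km), Car 44→Route 1 (79 km), Car 91→Route 7 (91 km) — total 44+79+79+91 = 293 km.
Next-best assignment: Car 70→Route 1, Car 63→Route 5, Car 44→Route 3, Car 91→Route 7 = 389 km.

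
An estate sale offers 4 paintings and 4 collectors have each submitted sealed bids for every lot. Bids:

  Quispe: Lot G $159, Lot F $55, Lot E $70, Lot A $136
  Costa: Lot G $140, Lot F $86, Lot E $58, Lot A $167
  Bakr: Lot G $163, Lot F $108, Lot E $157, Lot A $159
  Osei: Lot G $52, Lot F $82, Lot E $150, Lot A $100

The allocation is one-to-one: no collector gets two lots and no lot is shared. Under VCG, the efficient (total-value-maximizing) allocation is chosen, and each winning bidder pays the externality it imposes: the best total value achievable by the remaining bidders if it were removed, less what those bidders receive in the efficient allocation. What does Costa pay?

Efficient allocation: Quispe→Lot G ($159), Costa→Lot A ($167), Bakr→Lot F ($108), Osei→Lot E ($150); total welfare W = $584.
Costa receives Lot A at value $167, so the others get W − 167 = $417.
Without Costa: best allocation of the remaining 3 bidders over all 4 lots is Quispe→Lot G ($159), Bakr→Lot A ($159), Osei→Lot E ($150), total $468.
VCG payment = (others' best without Costa) − (others' welfare with Costa) = 468 − 417 = $51.

Costa pays $51.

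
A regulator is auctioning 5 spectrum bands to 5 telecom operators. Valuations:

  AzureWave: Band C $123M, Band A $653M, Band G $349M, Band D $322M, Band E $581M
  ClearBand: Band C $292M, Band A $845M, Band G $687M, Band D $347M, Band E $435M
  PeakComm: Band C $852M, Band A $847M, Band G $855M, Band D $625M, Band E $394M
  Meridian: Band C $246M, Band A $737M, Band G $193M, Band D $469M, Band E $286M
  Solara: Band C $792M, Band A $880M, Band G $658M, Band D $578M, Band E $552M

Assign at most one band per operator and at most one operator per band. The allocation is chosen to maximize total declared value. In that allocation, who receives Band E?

AzureWave receives Band E.

This is the linear assignment problem.
Optimal: AzureWave→Band E ($581M), ClearBand→Band A ($845M), PeakComm→Band G ($855M), Meridian→Band D ($469M), Solara→Band C ($792M) — total 581+845+855+469+792 = $3542M.
Row-greedy (each operator in turn takes its best remaining band) gives $3213M, worse by 329.
AzureWave's own top band is Band A ($653M), but forcing AzureWave→Band A and reassigning the rest optimally gives only $3213M — worse by 329.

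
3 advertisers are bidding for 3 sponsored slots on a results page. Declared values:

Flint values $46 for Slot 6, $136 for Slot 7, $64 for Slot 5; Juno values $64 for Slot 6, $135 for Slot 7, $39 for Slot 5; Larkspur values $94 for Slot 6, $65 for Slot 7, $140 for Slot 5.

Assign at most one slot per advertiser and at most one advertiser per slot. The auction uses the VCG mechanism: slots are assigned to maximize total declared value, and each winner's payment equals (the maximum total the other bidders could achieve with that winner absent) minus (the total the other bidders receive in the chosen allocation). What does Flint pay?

Efficient allocation: Flint→Slot 7 ($136), Juno→Slot 6 ($64), Larkspur→Slot 5 ($140); total welfare W = $340.
Flint receives Slot 7 at value $136, so the others get W − 136 = $204.
Without Flint: best allocation of the remaining 2 bidders over all 3 slots is Juno→Slot 7 ($135), Larkspur→Slot 5 ($140), total $275.
VCG payment = (others' best without Flint) − (others' welfare with Flint) = 275 − 204 = $71.

Flint pays $71.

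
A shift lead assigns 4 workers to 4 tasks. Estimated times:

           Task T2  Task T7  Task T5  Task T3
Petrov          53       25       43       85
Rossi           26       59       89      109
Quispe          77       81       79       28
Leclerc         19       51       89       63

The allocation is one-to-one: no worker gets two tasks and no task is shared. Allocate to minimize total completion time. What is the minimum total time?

Minimum total: 148 min

Optimal: Petrov→Task T5 (43 min), Rossi→Task T2 (26 min), Quispe→Task T3 (28 min), Leclerc→Task T7 (51 min) — total 43+26+28+51 = 148 min.
Min-entry greedy (repeatedly take the single cheapest remaining cell) gives 161 min, worse by 13.
Swapping Rossi↔Quispe (Rossi→Task T3 109 min, Quispe→Task T2 77 min) adds 132.
Every other assignment is strictly worse.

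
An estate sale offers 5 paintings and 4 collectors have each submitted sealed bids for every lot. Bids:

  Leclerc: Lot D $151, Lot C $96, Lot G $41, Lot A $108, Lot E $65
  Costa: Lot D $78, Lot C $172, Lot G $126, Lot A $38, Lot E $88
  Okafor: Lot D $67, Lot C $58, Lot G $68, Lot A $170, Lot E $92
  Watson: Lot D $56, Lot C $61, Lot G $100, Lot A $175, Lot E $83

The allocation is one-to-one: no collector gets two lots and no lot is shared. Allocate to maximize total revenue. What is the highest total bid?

Optimal: Leclerc→Lot D ($151), Costa→Lot C ($172), Okafor→Lot A ($170), Watson→Lot G ($100) — total 151+172+170+100 = $593.
Max-entry greedy (repeatedly take the single best remaining cell) gives $590, worse by 3.
No other one-to-one assignment exceeds $593.

Max total: $593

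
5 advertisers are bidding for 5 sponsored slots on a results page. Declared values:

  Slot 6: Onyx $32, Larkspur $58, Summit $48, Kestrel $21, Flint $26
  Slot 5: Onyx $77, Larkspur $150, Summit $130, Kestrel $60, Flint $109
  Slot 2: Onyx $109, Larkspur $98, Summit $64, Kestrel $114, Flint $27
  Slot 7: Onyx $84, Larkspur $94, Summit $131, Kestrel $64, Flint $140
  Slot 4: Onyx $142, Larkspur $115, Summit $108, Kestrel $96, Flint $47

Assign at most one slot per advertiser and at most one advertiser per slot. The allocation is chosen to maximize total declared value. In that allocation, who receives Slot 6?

Optimal: Onyx→Slot 4 ($142), Larkspur→Slot 5 ($150), Summit→Slot 6 ($48), Kestrel→Slot 2 ($114), Flint→Slot 7 ($140) — total 142+150+48+114+140 = $594.
Row-greedy (each advertiser in turn takes its best remaining slot) gives $563, worse by 31.
Swapping Larkspur↔Kestrel (Larkspur→Slot 2 $98, Kestrel→Slot 5 $60) loses 106.
Summit's own top slot is Slot 7 ($131), but forcing Summit→Slot 7 and reassigning the rest optimally gives only $563 — worse by 31.

Summit receives Slot 6.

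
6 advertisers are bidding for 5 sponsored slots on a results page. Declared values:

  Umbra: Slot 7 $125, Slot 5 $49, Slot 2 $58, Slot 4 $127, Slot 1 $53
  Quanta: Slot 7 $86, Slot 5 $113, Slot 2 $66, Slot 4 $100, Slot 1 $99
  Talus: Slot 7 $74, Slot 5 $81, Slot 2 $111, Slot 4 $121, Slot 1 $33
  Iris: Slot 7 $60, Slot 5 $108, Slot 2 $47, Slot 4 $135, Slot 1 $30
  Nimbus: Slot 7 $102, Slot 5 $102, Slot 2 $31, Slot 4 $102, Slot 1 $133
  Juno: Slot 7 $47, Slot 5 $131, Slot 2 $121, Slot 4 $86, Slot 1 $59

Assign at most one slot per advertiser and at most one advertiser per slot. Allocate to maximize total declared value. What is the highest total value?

Maximum total: $635

Treat this as an assignment problem: match each advertiser to one slot.
Optimal: Umbra→Slot 7 ($125), Juno→Slot 5 ($131), Talus→Slot 2 ($111), Iris→Slot 4 ($135), Nimbus→Slot 1 ($133) — total 125+131+111+135+133 = $635.
Row-greedy (each advertiser in turn takes its best remaining slot) gives $544, worse by 91.
Swapping Nimbus↔Juno (Nimbus→Slot 5 $102, Juno→Slot 1 $59) loses 103.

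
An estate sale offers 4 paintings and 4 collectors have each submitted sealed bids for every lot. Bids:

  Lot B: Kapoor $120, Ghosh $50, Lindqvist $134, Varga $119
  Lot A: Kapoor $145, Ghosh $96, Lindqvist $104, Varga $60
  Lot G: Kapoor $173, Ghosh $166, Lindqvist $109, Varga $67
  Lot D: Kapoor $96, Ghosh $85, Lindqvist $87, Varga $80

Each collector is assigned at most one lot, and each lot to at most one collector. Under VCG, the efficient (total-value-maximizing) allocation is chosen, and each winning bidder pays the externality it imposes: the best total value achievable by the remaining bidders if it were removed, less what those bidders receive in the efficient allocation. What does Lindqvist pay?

Efficient allocation: Kapoor→Lot A ($145), Ghosh→Lot G ($166), Lindqvist→Lot B ($134), Varga→Lot D ($80); total welfare W = $525.
Lindqvist receives Lot B at value $134, so the others get W − 134 = $391.
Without Lindqvist: best allocation of the remaining 3 bidders over all 4 lots is Kapoor→Lot A ($145), Ghosh→Lot G ($166), Varga→Lot B ($119), total $430.
VCG payment = (others' best without Lindqvist) − (others' welfare with Lindqvist) = 430 − 391 = $39.

Lindqvist pays $39.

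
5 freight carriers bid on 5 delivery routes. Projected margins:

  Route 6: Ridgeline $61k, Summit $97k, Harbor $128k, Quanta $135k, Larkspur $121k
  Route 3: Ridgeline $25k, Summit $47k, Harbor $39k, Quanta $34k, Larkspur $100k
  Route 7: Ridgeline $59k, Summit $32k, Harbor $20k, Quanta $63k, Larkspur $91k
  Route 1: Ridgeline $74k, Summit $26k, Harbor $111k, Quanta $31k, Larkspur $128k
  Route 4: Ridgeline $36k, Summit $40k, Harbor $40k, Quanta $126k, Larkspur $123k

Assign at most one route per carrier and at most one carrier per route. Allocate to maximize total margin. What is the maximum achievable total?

Max total: $493k

Optimal: Ridgeline→Route 7 ($59k), Summit→Route 6 ($97k), Harbor→Route 1 ($111k), Quanta→Route 4 ($126k), Larkspur→Route 3 ($100k) — total 59+97+111+126+100 = $493k.
Column-greedy (each route in turn goes to its best remaining carrier) gives $445k, worse by 48.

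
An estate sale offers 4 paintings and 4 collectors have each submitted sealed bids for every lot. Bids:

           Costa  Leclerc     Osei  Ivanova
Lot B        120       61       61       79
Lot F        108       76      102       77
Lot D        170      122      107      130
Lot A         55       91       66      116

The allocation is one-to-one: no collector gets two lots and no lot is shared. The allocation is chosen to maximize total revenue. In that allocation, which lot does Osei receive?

Osei receives Lot F.

Treat this as an assignment problem: match each collector to one lot.
Optimal: Costa→Lot B ($120), Leclerc→Lot D ($122), Osei→Lot F ($102), Ivanova→Lot A ($116) — total 120+122+102+116 = $460.
Row-greedy (each collector in turn takes its best remaining lot) gives $442, worse by 18.
Next-best assignment: Costa→Lot D, Leclerc→Lot B, Osei→Lot F, Ivanova→Lot A = $449.
Osei's own top lot is Lot D ($107), but forcing Osei→Lot D and reassigning the rest optimally gives only $419 — worse by 41.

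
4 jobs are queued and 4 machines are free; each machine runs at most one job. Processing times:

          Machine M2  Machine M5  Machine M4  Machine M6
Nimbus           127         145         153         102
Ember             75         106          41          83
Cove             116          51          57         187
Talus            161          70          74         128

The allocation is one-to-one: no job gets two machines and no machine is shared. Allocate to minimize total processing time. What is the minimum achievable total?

Minimum total: 302 min

Treat this as an assignment problem: match each job to one machine.
Optimal: Nimbus→Machine M6 (102 min), Ember→Machine M2 (75 min), Cove→Machine M5 (51 min), Talus→Machine M4 (74 min) — total 102+75+51+74 = 302 min.
Checked against all permutations: 302 min is optimal.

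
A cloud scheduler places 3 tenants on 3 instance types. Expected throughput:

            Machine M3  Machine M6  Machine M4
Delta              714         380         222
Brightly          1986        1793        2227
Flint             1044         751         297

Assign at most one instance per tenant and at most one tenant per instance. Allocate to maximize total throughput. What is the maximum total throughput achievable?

Maximum total: 3692 ops/s

This is the linear assignment problem.
Optimal: Delta→Machine M3 (714 ops/s), Brightly→Machine M4 (2227 ops/s), Flint→Machine M6 (751 ops/s) — total 714+2227+751 = 3692 ops/s.
Column-greedy (each instance in turn goes to its best remaining tenant) gives 2959 ops/s, worse by 733.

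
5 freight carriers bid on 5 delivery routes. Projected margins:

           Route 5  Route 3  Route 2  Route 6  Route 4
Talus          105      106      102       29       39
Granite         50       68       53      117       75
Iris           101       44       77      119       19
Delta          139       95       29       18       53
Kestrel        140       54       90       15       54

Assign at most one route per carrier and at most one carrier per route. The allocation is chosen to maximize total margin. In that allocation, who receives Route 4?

Optimal: Talus→Route 2 ($102k), Granite→Route 4 ($75k), Iris→Route 6 ($119k), Delta→Route 3 ($95k), Kestrel→Route 5 ($140k) — total 102+75+119+95+140 = $531k.
Max-entry greedy (repeatedly take the single best remaining cell) gives $469k, worse by 62.
Next-best assignment: Talus→Route 3, Granite→Route 4, Iris→Route 6, Delta→Route 5, Kestrel→Route 2 = $529k.
No other one-to-one assignment exceeds $531k.
Granite's own top route is Route 6 ($117k), but forcing Granite→Route 6 and reassigning the rest optimally gives only $493k — worse by 38.

Granite receives Route 4.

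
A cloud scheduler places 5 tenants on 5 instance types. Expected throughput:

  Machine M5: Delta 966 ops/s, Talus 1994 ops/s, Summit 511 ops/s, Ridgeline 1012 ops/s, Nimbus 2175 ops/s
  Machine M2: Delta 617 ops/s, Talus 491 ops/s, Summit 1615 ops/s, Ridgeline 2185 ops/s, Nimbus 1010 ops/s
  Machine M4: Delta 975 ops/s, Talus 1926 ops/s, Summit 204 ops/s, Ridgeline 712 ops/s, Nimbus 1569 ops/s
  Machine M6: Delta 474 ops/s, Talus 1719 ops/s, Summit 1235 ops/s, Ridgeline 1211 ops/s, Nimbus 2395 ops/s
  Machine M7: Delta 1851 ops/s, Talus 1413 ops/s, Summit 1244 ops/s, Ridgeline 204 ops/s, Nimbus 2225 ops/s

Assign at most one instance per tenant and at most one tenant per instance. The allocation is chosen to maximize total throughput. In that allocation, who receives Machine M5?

Nimbus receives Machine M5.

Optimal: Delta→Machine M7 (1851 ops/s), Talus→Machine M4 (1926 ops/s), Summit→Machine M6 (1235 ops/s), Ridgeline→Machine M2 (2185 ops/s), Nimbus→Machine M5 (2175 ops/s) — total 1851+1926+1235+2185+2175 = 9372 ops/s.
Max-entry greedy (repeatedly take the single best remaining cell) gives 8629 ops/s, worse by 743.
Nimbus's own top instance is Machine M6 (2395 ops/s), but forcing Nimbus→Machine M6 and reassigning the rest optimally gives only 8868 ops/s — worse by 504.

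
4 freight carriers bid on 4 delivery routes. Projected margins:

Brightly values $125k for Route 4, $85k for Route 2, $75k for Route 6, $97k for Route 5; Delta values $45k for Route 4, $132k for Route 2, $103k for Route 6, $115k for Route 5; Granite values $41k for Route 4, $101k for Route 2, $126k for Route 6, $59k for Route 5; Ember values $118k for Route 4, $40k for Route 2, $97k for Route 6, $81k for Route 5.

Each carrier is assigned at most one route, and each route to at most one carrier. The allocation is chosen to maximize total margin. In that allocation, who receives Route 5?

This is the linear assignment problem.
Optimal: Brightly→Route 5 ($97k), Delta→Route 2 ($132k), Granite→Route 6 ($126k), Ember→Route 4 ($118k) — total 97+132+126+118 = $473k.
Column-greedy (each route in turn goes to its best remaining carrier) gives $464k, worse by 9.
Brightly's own top route is Route 4 ($125k), but forcing Brightly→Route 4 and reassigning the rest optimally gives only $464k — worse by 9.

Brightly receives Route 5.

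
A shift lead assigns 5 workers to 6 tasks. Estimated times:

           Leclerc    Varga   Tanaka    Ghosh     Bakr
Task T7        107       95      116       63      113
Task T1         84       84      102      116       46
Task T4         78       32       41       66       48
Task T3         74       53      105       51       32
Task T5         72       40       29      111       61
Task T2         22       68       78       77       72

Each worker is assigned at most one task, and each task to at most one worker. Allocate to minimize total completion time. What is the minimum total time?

Optimal: Leclerc→Task T2 (22 min), Varga→Task T4 (32 min), Tanaka→Task T5 (29 min), Ghosh→Task T7 (63 min), Bakr→Task T3 (32 min) — total 22+32+29+63+32 = 178 min.
Column-greedy (each task in turn goes to its cheapest remaining worker) gives 244 min, worse by 66.
Swapping Bakr↔Leclerc (Bakr→Task T2 72 min, Leclerc→Task T3 74 min) adds 92.
Checked against all permutations: 178 min is optimal.

Min total: 178 min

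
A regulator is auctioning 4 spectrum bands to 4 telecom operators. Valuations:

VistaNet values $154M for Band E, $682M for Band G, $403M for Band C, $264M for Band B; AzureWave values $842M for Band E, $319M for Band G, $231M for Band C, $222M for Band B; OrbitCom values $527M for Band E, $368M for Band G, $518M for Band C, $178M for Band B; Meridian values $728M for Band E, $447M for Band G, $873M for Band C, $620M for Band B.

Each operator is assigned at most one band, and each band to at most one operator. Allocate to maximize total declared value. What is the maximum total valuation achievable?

Optimal: VistaNet→Band G ($682M), AzureWave→Band E ($842M), OrbitCom→Band C ($518M), Meridian→Band B ($620M) — total 682+842+518+620 = $2662M.
Column-greedy (each band in turn goes to its best remaining operator) gives $2575M, worse by 87.
Swapping VistaNet↔Meridian (VistaNet→Band B $264M, Meridian→Band G $447M) loses 591.
Checked against all permutations: $2662M is optimal.

Max total: $2662M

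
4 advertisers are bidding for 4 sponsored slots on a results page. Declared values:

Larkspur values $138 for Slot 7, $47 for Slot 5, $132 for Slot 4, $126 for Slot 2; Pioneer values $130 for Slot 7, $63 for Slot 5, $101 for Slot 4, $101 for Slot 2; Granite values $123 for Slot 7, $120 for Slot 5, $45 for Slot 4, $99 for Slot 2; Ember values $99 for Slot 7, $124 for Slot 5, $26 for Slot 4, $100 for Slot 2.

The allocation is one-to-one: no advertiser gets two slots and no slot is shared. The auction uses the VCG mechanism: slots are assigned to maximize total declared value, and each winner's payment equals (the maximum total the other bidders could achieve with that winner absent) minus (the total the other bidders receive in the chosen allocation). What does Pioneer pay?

Pioneer pays $24.

Efficient allocation: Larkspur→Slot 4 ($132), Pioneer→Slot 7 ($130), Granite→Slot 2 ($99), Ember→Slot 5 ($124); total welfare W = $485.
Pioneer receives Slot 7 at value $130, so the others get W − 130 = $355.
Without Pioneer: best allocation of the remaining 3 bidders over all 4 slots is Larkspur→Slot 4 ($132), Granite→Slot 7 ($123), Ember→Slot 5 ($124), total $379.
VCG payment = (others' best without Pioneer) − (others' welfare with Pioneer) = 379 − 355 = $24.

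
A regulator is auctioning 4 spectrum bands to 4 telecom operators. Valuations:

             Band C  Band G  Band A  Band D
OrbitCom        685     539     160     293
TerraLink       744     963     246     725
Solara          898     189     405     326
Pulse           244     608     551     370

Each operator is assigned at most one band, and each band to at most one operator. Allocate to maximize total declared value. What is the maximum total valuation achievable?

Max total: $2713M

Optimal: OrbitCom→Band G ($539M), TerraLink→Band D ($725M), Solara→Band C ($898M), Pulse→Band A ($551M) — total 539+725+898+551 = $2713M.
Column-greedy (each band in turn goes to its best remaining operator) gives $2705M, worse by 8.
Next-best assignment: OrbitCom→Band D, TerraLink→Band G, Solara→Band C, Pulse→Band A = $2705M.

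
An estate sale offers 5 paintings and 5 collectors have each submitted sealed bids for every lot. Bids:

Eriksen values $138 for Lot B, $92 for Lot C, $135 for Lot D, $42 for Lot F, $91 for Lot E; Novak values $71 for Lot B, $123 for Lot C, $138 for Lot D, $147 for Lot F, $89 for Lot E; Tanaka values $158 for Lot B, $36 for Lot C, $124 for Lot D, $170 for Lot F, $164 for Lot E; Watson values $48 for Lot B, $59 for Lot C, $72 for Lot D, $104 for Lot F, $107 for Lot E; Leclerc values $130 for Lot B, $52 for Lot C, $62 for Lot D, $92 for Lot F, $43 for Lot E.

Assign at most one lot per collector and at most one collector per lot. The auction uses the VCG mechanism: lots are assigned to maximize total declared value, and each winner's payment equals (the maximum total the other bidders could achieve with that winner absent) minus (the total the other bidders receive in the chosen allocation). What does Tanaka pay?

Efficient allocation: Eriksen→Lot D ($135), Novak→Lot C ($123), Tanaka→Lot F ($170), Watson→Lot E ($107), Leclerc→Lot B ($130); total welfare W = $665.
Tanaka receives Lot F at value $170, so the others get W − 170 = $495.
Without Tanaka: best allocation of the remaining 4 bidders over all 5 lots is Eriksen→Lot D ($135), Novak→Lot F ($147), Watson→Lot E ($107), Leclerc→Lot B ($130), total $519.
VCG payment = (others' best without Tanaka) − (others' welfare with Tanaka) = 519 − 495 = $24.

Tanaka pays $24.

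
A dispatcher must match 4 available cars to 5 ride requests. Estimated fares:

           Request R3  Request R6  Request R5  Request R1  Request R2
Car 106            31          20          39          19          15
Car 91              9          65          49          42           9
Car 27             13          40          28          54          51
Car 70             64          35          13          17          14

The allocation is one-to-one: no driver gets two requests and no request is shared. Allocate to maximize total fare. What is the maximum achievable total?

This is a one-to-one assignment (maximum-weight bipartite matching).
Optimal: Car 106→Request R5 ($39), Car 91→Request R6 ($65), Car 27→Request R1 ($54), Car 70→Request R3 ($64) — total 39+65+54+64 = $222.
Every other assignment is strictly worse.

Max total: $222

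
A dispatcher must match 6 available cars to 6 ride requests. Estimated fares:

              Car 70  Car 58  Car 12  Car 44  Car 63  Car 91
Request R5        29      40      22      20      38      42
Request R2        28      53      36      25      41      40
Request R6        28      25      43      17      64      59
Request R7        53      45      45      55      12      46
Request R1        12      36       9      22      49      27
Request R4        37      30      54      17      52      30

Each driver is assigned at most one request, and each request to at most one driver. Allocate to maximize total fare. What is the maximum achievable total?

Optimal: Car 70→Request R5 ($29), Car 58→Request R2 ($53), Car 12→Request R4 ($54), Car 44→Request R7 ($55), Car 63→Request R1 ($49), Car 91→Request R6 ($59) — total 29+53+54+55+49+59 = $299.
Max-entry greedy (repeatedly take the single best remaining cell) gives $280, worse by 19.
Swapping Car 91↔Car 58 (Car 91→Request R2 $40, Car 58→Request R6 $25) loses 47.
Every other assignment is strictly worse.

Maximum total: $299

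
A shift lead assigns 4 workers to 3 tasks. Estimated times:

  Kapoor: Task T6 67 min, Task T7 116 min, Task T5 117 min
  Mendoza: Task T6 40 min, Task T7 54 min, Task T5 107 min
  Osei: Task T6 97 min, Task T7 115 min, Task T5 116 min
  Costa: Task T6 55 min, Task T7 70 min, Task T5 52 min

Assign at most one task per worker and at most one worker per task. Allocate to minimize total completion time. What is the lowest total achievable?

Optimal: Kapoor→Task T6 (67 min), Mendoza→Task T7 (54 min), Costa→Task T5 (52 min) — total 67+54+52 = 173 min.
Column-greedy (each task in turn goes to its cheapest remaining worker) gives 226 min, worse by 53.
Next-best assignment: Osei→Task T6, Mendoza→Task T7, Costa→Task T5 = 203 min.
Swapping Costa↔Kapoor (Costa→Task T6 55 min, Kapoor→Task T5 117 min) adds 53.

Minimum total: 173 min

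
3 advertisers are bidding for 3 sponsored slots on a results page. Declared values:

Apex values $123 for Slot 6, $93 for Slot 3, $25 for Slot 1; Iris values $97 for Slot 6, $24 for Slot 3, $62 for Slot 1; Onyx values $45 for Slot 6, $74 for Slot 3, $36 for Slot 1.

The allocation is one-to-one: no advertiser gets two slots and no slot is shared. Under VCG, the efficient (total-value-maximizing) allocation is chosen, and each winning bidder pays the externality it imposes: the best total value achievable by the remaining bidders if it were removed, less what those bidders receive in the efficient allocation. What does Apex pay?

Efficient allocation: Apex→Slot 6 ($123), Iris→Slot 1 ($62), Onyx→Slot 3 ($74); total welfare W = $259.
Apex receives Slot 6 at value $123, so the others get W − 123 = $136.
Without Apex: best allocation of the remaining 2 bidders over all 3 slots is Iris→Slot 6 ($97), Onyx→Slot 3 ($74), total $171.
VCG payment = (others' best without Apex) − (others' welfare with Apex) = 171 − 136 = $35.

Apex pays $35.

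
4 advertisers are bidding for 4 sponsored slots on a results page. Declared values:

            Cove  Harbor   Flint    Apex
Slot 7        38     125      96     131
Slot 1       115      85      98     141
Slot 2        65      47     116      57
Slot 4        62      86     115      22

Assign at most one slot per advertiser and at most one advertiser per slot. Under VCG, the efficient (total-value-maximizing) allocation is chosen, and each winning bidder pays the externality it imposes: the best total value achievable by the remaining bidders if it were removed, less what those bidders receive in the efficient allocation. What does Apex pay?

Efficient allocation: Cove→Slot 1 ($115), Harbor→Slot 4 ($86), Flint→Slot 2 ($116), Apex→Slot 7 ($131); total welfare W = $448.
Apex receives Slot 7 at value $131, so the others get W − 131 = $317.
Without Apex: best allocation of the remaining 3 bidders over all 4 slots is Cove→Slot 1 ($115), Harbor→Slot 7 ($125), Flint→Slot 2 ($116), total $356.
VCG payment = (others' best without Apex) − (others' welfare with Apex) = 356 − 317 = $39.

Apex pays $39.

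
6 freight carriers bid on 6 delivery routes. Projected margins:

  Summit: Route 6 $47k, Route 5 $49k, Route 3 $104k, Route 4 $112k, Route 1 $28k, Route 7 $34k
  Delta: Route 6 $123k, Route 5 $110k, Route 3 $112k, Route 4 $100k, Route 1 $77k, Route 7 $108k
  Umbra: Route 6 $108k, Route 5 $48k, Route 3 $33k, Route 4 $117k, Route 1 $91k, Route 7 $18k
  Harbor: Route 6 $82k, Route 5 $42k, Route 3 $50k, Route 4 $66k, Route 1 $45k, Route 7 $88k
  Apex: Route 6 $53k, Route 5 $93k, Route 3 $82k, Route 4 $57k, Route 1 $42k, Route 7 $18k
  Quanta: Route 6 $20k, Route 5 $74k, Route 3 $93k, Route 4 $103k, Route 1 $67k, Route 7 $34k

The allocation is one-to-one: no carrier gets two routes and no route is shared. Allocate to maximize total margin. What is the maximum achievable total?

Optimal: Summit→Route 3 ($104k), Delta→Route 6 ($123k), Umbra→Route 1 ($91k), Harbor→Route 7 ($88k), Apex→Route 5 ($93k), Quanta→Route 4 ($103k) — total 104+123+91+88+93+103 = $602k.
Row-greedy (each carrier in turn takes its best remaining route) gives $600k, worse by 2.
Next-best assignment: Summit→Route 4, Delta→Route 6, Umbra→Route 1, Harbor→Route 7, Apex→Route 5, Quanta→Route 3 = $600k.
No other one-to-one assignment exceeds $602k.

Maximum total: $602k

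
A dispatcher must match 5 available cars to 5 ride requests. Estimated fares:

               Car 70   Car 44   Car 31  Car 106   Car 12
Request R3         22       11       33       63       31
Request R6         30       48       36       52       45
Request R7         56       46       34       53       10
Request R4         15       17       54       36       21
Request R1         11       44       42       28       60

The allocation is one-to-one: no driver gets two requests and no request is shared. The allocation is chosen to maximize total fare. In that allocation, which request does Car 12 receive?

Optimal: Car 70→Request R7 ($56), Car 44→Request R6 ($48), Car 31→Request R4 ($54), Car 106→Request R3 ($63), Car 12→Request R1 ($60) — total 56+48+54+63+60 = $281.
Every other assignment is strictly worse.

Car 12 receives Request R1.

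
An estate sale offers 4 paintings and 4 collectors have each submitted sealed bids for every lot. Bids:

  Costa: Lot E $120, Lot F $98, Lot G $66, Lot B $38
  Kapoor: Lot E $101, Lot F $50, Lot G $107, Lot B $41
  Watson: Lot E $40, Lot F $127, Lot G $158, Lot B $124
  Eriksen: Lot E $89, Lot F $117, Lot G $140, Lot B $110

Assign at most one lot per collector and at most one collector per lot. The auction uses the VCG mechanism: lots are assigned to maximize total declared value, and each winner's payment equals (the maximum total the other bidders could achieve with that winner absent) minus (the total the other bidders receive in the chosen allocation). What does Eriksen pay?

Eriksen pays $6.

Efficient allocation: Costa→Lot E ($120), Kapoor→Lot G ($107), Watson→Lot B ($124), Eriksen→Lot F ($117); total welfare W = $468.
Eriksen receives Lot F at value $117, so the others get W − 117 = $351.
Without Eriksen: best allocation of the remaining 3 bidders over all 4 lots is Costa→Lot F ($98), Kapoor→Lot E ($101), Watson→Lot G ($158), total $357.
VCG payment = (others' best without Eriksen) − (others' welfare with Eriksen) = 357 − 351 = $6.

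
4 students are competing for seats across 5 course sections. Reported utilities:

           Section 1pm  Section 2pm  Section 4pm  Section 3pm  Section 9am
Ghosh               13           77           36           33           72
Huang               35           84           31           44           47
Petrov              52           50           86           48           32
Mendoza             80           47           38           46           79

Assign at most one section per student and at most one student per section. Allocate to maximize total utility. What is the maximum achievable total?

This is the linear assignment problem.
Optimal: Ghosh→Section 9am (72 points), Huang→Section 2pm (84 points), Petrov→Section 4pm (86 points), Mendoza→Section 1pm (80 points) — total 72+84+86+80 = 322 points.
Swapping Ghosh↔Mendoza (Ghosh→Section 1pm 13 points, Mendoza→Section 9am 79 points) loses 60.

Maximum total: 322 points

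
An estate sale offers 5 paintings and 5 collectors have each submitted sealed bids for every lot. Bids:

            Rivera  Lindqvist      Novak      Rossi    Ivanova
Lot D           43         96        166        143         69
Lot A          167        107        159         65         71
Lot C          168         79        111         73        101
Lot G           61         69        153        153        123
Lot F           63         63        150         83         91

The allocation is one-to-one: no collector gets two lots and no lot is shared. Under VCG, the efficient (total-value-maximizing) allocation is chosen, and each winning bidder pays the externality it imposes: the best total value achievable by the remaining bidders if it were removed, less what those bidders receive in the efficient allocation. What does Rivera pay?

Efficient allocation: Rivera→Lot C ($168), Lindqvist→Lot A ($107), Novak→Lot F ($150), Rossi→Lot D ($143), Ivanova→Lot G ($123); total welfare W = $691.
Rivera receives Lot C at value $168, so the others get W − 168 = $523.
Without Rivera: best allocation of the remaining 4 bidders over all 5 lots is Lindqvist→Lot A ($107), Novak→Lot D ($166), Rossi→Lot G ($153), Ivanova→Lot C ($101), total $527.
VCG payment = (others' best without Rivera) − (others' welfare with Rivera) = 527 − 523 = $4.

Rivera pays $4.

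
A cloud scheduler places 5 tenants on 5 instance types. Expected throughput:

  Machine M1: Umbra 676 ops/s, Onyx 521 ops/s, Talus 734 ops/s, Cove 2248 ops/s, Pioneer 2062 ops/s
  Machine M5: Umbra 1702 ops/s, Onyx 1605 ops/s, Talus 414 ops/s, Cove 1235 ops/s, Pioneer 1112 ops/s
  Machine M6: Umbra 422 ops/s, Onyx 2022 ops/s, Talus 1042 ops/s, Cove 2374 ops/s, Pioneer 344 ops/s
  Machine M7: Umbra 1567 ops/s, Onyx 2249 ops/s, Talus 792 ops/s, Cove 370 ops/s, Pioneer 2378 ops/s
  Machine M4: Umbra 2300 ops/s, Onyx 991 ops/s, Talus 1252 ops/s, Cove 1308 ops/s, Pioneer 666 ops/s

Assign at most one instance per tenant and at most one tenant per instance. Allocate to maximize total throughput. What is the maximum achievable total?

This is the linear assignment problem.
Optimal: Umbra→Machine M5 (1702 ops/s), Onyx→Machine M7 (2249 ops/s), Talus→Machine M4 (1252 ops/s), Cove→Machine M6 (2374 ops/s), Pioneer→Machine M1 (2062 ops/s) — total 1702+2249+1252+2374+2062 = 9639 ops/s.
Next-best assignment: Umbra→Machine M5, Onyx→Machine M6, Talus→Machine M4, Cove→Machine M1, Pioneer→Machine M7 = 9602 ops/s.

Maximum total: 9639 ops/s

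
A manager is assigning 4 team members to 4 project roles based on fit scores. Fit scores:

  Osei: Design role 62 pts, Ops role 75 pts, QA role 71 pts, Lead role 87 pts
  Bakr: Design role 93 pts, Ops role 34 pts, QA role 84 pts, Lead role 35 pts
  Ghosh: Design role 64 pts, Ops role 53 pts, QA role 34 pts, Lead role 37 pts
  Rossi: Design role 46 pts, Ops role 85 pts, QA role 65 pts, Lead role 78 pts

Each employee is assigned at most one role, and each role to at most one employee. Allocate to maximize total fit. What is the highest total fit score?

Maximum total: 320 pts

Optimal: Osei→Lead role (87 pts), Bakr→QA role (84 pts), Ghosh→Design role (64 pts), Rossi→Ops role (85 pts) — total 87+84+64+85 = 320 pts.
Max-entry greedy (repeatedly take the single best remaining cell) gives 299 pts, worse by 21.
Swapping Rossi↔Osei (Rossi→Lead role 78 pts, Osei→Ops role 75 pts) loses 19.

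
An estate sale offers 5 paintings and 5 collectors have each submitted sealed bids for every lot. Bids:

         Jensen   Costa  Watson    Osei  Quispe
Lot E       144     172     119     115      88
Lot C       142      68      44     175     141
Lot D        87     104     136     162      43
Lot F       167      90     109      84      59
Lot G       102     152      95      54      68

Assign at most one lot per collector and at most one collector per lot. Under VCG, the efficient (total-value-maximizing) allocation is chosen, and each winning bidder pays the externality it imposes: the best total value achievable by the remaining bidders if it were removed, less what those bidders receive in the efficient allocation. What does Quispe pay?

Quispe pays $50.

Efficient allocation: Jensen→Lot F ($167), Costa→Lot G ($152), Watson→Lot E ($119), Osei→Lot D ($162), Quispe→Lot C ($141); total welfare W = $741.
Quispe receives Lot C at value $141, so the others get W − 141 = $600.
Without Quispe: best allocation of the remaining 4 bidders over all 5 lots is Jensen→Lot F ($167), Costa→Lot E ($172), Watson→Lot D ($136), Osei→Lot C ($175), total $650.
VCG payment = (others' best without Quispe) − (others' welfare with Quispe) = 650 − 600 = $50.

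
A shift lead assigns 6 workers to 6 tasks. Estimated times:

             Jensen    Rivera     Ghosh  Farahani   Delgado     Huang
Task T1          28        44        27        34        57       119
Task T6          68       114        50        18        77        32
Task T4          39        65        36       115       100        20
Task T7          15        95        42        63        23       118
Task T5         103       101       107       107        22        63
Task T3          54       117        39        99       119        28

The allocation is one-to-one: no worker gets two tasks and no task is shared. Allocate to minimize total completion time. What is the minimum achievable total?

Treat this as an assignment problem: match each worker to one task.
Optimal: Jensen→Task T7 (15 min), Rivera→Task T1 (44 min), Ghosh→Task T3 (39 min), Farahani→Task T6 (18 min), Delgado→Task T5 (22 min), Huang→Task T4 (20 min) — total 15+44+39+18+22+20 = 158 min.
Min-entry greedy (repeatedly take the single cheapest remaining cell) gives 219 min, worse by 61.
Swapping Jensen↔Farahani (Jensen→Task T6 68 min, Farahani→Task T7 63 min) adds 98.
No other one-to-one assignment undercuts 158 min.

Minimum total: 158 min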